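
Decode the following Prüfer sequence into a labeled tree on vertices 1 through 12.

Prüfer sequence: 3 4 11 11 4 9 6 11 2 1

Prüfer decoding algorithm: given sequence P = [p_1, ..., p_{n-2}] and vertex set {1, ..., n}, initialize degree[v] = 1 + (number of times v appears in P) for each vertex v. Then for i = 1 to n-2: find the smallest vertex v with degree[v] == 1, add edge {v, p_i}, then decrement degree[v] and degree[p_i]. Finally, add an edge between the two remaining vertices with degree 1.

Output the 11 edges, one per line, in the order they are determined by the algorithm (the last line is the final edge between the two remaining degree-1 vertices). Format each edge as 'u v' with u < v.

Initial degrees: {1:2, 2:2, 3:2, 4:3, 5:1, 6:2, 7:1, 8:1, 9:2, 10:1, 11:4, 12:1}
Step 1: smallest deg-1 vertex = 5, p_1 = 3. Add edge {3,5}. Now deg[5]=0, deg[3]=1.
Step 2: smallest deg-1 vertex = 3, p_2 = 4. Add edge {3,4}. Now deg[3]=0, deg[4]=2.
Step 3: smallest deg-1 vertex = 7, p_3 = 11. Add edge {7,11}. Now deg[7]=0, deg[11]=3.
Step 4: smallest deg-1 vertex = 8, p_4 = 11. Add edge {8,11}. Now deg[8]=0, deg[11]=2.
Step 5: smallest deg-1 vertex = 10, p_5 = 4. Add edge {4,10}. Now deg[10]=0, deg[4]=1.
Step 6: smallest deg-1 vertex = 4, p_6 = 9. Add edge {4,9}. Now deg[4]=0, deg[9]=1.
Step 7: smallest deg-1 vertex = 9, p_7 = 6. Add edge {6,9}. Now deg[9]=0, deg[6]=1.
Step 8: smallest deg-1 vertex = 6, p_8 = 11. Add edge {6,11}. Now deg[6]=0, deg[11]=1.
Step 9: smallest deg-1 vertex = 11, p_9 = 2. Add edge {2,11}. Now deg[11]=0, deg[2]=1.
Step 10: smallest deg-1 vertex = 2, p_10 = 1. Add edge {1,2}. Now deg[2]=0, deg[1]=1.
Final: two remaining deg-1 vertices are 1, 12. Add edge {1,12}.

Answer: 3 5
3 4
7 11
8 11
4 10
4 9
6 9
6 11
2 11
1 2
1 12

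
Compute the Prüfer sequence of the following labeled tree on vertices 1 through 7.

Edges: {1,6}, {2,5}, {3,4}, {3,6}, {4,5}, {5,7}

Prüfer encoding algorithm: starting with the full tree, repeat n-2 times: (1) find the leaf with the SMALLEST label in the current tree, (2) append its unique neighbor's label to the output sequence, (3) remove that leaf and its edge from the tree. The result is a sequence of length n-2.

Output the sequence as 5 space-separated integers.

Answer: 6 5 3 4 5

Derivation:
Step 1: leaves = {1,2,7}. Remove smallest leaf 1, emit neighbor 6.
Step 2: leaves = {2,6,7}. Remove smallest leaf 2, emit neighbor 5.
Step 3: leaves = {6,7}. Remove smallest leaf 6, emit neighbor 3.
Step 4: leaves = {3,7}. Remove smallest leaf 3, emit neighbor 4.
Step 5: leaves = {4,7}. Remove smallest leaf 4, emit neighbor 5.
Done: 2 vertices remain (5, 7). Sequence = [6 5 3 4 5]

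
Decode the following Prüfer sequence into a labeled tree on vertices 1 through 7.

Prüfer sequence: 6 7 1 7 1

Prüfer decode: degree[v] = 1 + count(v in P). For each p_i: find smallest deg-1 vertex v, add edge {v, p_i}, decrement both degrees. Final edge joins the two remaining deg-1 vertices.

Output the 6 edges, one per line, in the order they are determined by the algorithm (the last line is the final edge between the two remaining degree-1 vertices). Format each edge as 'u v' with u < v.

Initial degrees: {1:3, 2:1, 3:1, 4:1, 5:1, 6:2, 7:3}
Step 1: smallest deg-1 vertex = 2, p_1 = 6. Add edge {2,6}. Now deg[2]=0, deg[6]=1.
Step 2: smallest deg-1 vertex = 3, p_2 = 7. Add edge {3,7}. Now deg[3]=0, deg[7]=2.
Step 3: smallest deg-1 vertex = 4, p_3 = 1. Add edge {1,4}. Now deg[4]=0, deg[1]=2.
Step 4: smallest deg-1 vertex = 5, p_4 = 7. Add edge {5,7}. Now deg[5]=0, deg[7]=1.
Step 5: smallest deg-1 vertex = 6, p_5 = 1. Add edge {1,6}. Now deg[6]=0, deg[1]=1.
Final: two remaining deg-1 vertices are 1, 7. Add edge {1,7}.

Answer: 2 6
3 7
1 4
5 7
1 6
1 7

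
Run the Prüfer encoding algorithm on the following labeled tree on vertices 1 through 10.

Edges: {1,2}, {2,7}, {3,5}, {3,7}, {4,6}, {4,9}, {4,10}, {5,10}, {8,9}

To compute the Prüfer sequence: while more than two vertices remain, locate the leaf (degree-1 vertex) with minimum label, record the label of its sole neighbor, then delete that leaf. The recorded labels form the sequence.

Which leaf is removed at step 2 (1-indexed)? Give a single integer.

Step 1: current leaves = {1,6,8}. Remove leaf 1 (neighbor: 2).
Step 2: current leaves = {2,6,8}. Remove leaf 2 (neighbor: 7).

Answer: 2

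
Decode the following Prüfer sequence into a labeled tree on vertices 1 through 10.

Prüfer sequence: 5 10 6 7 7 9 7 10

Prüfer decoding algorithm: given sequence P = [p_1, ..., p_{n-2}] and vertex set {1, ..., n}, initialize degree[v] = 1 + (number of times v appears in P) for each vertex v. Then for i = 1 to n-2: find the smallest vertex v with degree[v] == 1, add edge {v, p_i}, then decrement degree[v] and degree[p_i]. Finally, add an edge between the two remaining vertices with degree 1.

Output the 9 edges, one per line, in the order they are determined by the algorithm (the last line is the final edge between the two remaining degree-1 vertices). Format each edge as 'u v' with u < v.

Initial degrees: {1:1, 2:1, 3:1, 4:1, 5:2, 6:2, 7:4, 8:1, 9:2, 10:3}
Step 1: smallest deg-1 vertex = 1, p_1 = 5. Add edge {1,5}. Now deg[1]=0, deg[5]=1.
Step 2: smallest deg-1 vertex = 2, p_2 = 10. Add edge {2,10}. Now deg[2]=0, deg[10]=2.
Step 3: smallest deg-1 vertex = 3, p_3 = 6. Add edge {3,6}. Now deg[3]=0, deg[6]=1.
Step 4: smallest deg-1 vertex = 4, p_4 = 7. Add edge {4,7}. Now deg[4]=0, deg[7]=3.
Step 5: smallest deg-1 vertex = 5, p_5 = 7. Add edge {5,7}. Now deg[5]=0, deg[7]=2.
Step 6: smallest deg-1 vertex = 6, p_6 = 9. Add edge {6,9}. Now deg[6]=0, deg[9]=1.
Step 7: smallest deg-1 vertex = 8, p_7 = 7. Add edge {7,8}. Now deg[8]=0, deg[7]=1.
Step 8: smallest deg-1 vertex = 7, p_8 = 10. Add edge {7,10}. Now deg[7]=0, deg[10]=1.
Final: two remaining deg-1 vertices are 9, 10. Add edge {9,10}.

Answer: 1 5
2 10
3 6
4 7
5 7
6 9
7 8
7 10
9 10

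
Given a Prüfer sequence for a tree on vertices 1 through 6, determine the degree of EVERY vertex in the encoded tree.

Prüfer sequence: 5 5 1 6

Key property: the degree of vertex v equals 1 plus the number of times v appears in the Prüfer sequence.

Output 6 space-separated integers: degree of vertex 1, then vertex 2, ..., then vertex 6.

p_1 = 5: count[5] becomes 1
p_2 = 5: count[5] becomes 2
p_3 = 1: count[1] becomes 1
p_4 = 6: count[6] becomes 1
Degrees (1 + count): deg[1]=1+1=2, deg[2]=1+0=1, deg[3]=1+0=1, deg[4]=1+0=1, deg[5]=1+2=3, deg[6]=1+1=2

Answer: 2 1 1 1 3 2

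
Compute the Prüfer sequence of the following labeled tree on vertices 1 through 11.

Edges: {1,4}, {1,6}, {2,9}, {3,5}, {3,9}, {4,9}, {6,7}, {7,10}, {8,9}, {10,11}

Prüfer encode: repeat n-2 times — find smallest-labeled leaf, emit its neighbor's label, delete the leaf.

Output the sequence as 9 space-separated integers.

Answer: 9 3 9 9 4 1 6 7 10

Derivation:
Step 1: leaves = {2,5,8,11}. Remove smallest leaf 2, emit neighbor 9.
Step 2: leaves = {5,8,11}. Remove smallest leaf 5, emit neighbor 3.
Step 3: leaves = {3,8,11}. Remove smallest leaf 3, emit neighbor 9.
Step 4: leaves = {8,11}. Remove smallest leaf 8, emit neighbor 9.
Step 5: leaves = {9,11}. Remove smallest leaf 9, emit neighbor 4.
Step 6: leaves = {4,11}. Remove smallest leaf 4, emit neighbor 1.
Step 7: leaves = {1,11}. Remove smallest leaf 1, emit neighbor 6.
Step 8: leaves = {6,11}. Remove smallest leaf 6, emit neighbor 7.
Step 9: leaves = {7,11}. Remove smallest leaf 7, emit neighbor 10.
Done: 2 vertices remain (10, 11). Sequence = [9 3 9 9 4 1 6 7 10]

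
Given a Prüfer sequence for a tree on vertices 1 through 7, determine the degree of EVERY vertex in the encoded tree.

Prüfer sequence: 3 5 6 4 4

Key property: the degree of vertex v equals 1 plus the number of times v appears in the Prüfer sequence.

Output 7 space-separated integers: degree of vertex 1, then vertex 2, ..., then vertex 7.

Answer: 1 1 2 3 2 2 1

Derivation:
p_1 = 3: count[3] becomes 1
p_2 = 5: count[5] becomes 1
p_3 = 6: count[6] becomes 1
p_4 = 4: count[4] becomes 1
p_5 = 4: count[4] becomes 2
Degrees (1 + count): deg[1]=1+0=1, deg[2]=1+0=1, deg[3]=1+1=2, deg[4]=1+2=3, deg[5]=1+1=2, deg[6]=1+1=2, deg[7]=1+0=1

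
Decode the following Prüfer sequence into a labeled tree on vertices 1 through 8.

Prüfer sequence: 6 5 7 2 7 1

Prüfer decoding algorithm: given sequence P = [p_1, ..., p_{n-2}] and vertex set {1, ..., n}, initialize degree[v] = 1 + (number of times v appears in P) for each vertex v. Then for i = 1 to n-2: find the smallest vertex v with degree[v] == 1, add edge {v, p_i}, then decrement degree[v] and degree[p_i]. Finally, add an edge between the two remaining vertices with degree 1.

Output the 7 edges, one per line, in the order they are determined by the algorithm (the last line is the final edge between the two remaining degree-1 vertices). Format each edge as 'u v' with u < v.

Answer: 3 6
4 5
5 7
2 6
2 7
1 7
1 8

Derivation:
Initial degrees: {1:2, 2:2, 3:1, 4:1, 5:2, 6:2, 7:3, 8:1}
Step 1: smallest deg-1 vertex = 3, p_1 = 6. Add edge {3,6}. Now deg[3]=0, deg[6]=1.
Step 2: smallest deg-1 vertex = 4, p_2 = 5. Add edge {4,5}. Now deg[4]=0, deg[5]=1.
Step 3: smallest deg-1 vertex = 5, p_3 = 7. Add edge {5,7}. Now deg[5]=0, deg[7]=2.
Step 4: smallest deg-1 vertex = 6, p_4 = 2. Add edge {2,6}. Now deg[6]=0, deg[2]=1.
Step 5: smallest deg-1 vertex = 2, p_5 = 7. Add edge {2,7}. Now deg[2]=0, deg[7]=1.
Step 6: smallest deg-1 vertex = 7, p_6 = 1. Add edge {1,7}. Now deg[7]=0, deg[1]=1.
Final: two remaining deg-1 vertices are 1, 8. Add edge {1,8}.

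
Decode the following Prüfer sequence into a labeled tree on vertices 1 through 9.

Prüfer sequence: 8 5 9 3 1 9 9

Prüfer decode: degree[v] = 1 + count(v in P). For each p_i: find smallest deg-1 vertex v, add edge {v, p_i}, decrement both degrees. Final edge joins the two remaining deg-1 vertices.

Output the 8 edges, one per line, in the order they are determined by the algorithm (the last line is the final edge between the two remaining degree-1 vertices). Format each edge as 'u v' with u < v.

Initial degrees: {1:2, 2:1, 3:2, 4:1, 5:2, 6:1, 7:1, 8:2, 9:4}
Step 1: smallest deg-1 vertex = 2, p_1 = 8. Add edge {2,8}. Now deg[2]=0, deg[8]=1.
Step 2: smallest deg-1 vertex = 4, p_2 = 5. Add edge {4,5}. Now deg[4]=0, deg[5]=1.
Step 3: smallest deg-1 vertex = 5, p_3 = 9. Add edge {5,9}. Now deg[5]=0, deg[9]=3.
Step 4: smallest deg-1 vertex = 6, p_4 = 3. Add edge {3,6}. Now deg[6]=0, deg[3]=1.
Step 5: smallest deg-1 vertex = 3, p_5 = 1. Add edge {1,3}. Now deg[3]=0, deg[1]=1.
Step 6: smallest deg-1 vertex = 1, p_6 = 9. Add edge {1,9}. Now deg[1]=0, deg[9]=2.
Step 7: smallest deg-1 vertex = 7, p_7 = 9. Add edge {7,9}. Now deg[7]=0, deg[9]=1.
Final: two remaining deg-1 vertices are 8, 9. Add edge {8,9}.

Answer: 2 8
4 5
5 9
3 6
1 3
1 9
7 9
8 9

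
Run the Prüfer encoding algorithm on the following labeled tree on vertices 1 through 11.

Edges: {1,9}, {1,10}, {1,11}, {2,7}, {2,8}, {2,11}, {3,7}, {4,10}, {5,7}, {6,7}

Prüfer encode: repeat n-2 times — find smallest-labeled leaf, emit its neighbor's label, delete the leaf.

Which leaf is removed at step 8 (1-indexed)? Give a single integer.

Step 1: current leaves = {3,4,5,6,8,9}. Remove leaf 3 (neighbor: 7).
Step 2: current leaves = {4,5,6,8,9}. Remove leaf 4 (neighbor: 10).
Step 3: current leaves = {5,6,8,9,10}. Remove leaf 5 (neighbor: 7).
Step 4: current leaves = {6,8,9,10}. Remove leaf 6 (neighbor: 7).
Step 5: current leaves = {7,8,9,10}. Remove leaf 7 (neighbor: 2).
Step 6: current leaves = {8,9,10}. Remove leaf 8 (neighbor: 2).
Step 7: current leaves = {2,9,10}. Remove leaf 2 (neighbor: 11).
Step 8: current leaves = {9,10,11}. Remove leaf 9 (neighbor: 1).

Answer: 9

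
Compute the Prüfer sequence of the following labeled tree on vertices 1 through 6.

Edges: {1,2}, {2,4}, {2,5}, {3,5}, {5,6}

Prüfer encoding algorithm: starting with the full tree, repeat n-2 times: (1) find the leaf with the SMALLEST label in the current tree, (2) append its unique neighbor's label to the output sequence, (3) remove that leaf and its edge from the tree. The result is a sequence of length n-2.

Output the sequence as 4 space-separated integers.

Step 1: leaves = {1,3,4,6}. Remove smallest leaf 1, emit neighbor 2.
Step 2: leaves = {3,4,6}. Remove smallest leaf 3, emit neighbor 5.
Step 3: leaves = {4,6}. Remove smallest leaf 4, emit neighbor 2.
Step 4: leaves = {2,6}. Remove smallest leaf 2, emit neighbor 5.
Done: 2 vertices remain (5, 6). Sequence = [2 5 2 5]

Answer: 2 5 2 5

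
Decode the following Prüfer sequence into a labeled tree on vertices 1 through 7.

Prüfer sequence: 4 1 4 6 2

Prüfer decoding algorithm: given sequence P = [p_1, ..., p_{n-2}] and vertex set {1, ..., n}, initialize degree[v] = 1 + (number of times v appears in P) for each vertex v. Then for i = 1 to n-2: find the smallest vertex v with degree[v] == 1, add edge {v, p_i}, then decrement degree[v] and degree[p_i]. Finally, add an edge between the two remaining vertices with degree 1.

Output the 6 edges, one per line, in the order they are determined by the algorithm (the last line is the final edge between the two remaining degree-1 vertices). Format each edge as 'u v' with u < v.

Answer: 3 4
1 5
1 4
4 6
2 6
2 7

Derivation:
Initial degrees: {1:2, 2:2, 3:1, 4:3, 5:1, 6:2, 7:1}
Step 1: smallest deg-1 vertex = 3, p_1 = 4. Add edge {3,4}. Now deg[3]=0, deg[4]=2.
Step 2: smallest deg-1 vertex = 5, p_2 = 1. Add edge {1,5}. Now deg[5]=0, deg[1]=1.
Step 3: smallest deg-1 vertex = 1, p_3 = 4. Add edge {1,4}. Now deg[1]=0, deg[4]=1.
Step 4: smallest deg-1 vertex = 4, p_4 = 6. Add edge {4,6}. Now deg[4]=0, deg[6]=1.
Step 5: smallest deg-1 vertex = 6, p_5 = 2. Add edge {2,6}. Now deg[6]=0, deg[2]=1.
Final: two remaining deg-1 vertices are 2, 7. Add edge {2,7}.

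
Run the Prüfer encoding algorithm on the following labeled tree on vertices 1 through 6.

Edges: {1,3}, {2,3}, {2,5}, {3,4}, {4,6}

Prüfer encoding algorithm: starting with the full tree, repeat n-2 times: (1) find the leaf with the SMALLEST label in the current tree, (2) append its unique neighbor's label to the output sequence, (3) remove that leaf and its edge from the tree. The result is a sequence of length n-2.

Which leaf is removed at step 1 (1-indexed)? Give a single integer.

Answer: 1

Derivation:
Step 1: current leaves = {1,5,6}. Remove leaf 1 (neighbor: 3).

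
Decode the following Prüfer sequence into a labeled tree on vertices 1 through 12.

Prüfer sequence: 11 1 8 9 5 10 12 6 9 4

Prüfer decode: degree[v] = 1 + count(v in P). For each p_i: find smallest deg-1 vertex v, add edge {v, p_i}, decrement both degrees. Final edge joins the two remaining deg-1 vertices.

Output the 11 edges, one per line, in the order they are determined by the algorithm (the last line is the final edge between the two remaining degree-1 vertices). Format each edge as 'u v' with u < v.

Initial degrees: {1:2, 2:1, 3:1, 4:2, 5:2, 6:2, 7:1, 8:2, 9:3, 10:2, 11:2, 12:2}
Step 1: smallest deg-1 vertex = 2, p_1 = 11. Add edge {2,11}. Now deg[2]=0, deg[11]=1.
Step 2: smallest deg-1 vertex = 3, p_2 = 1. Add edge {1,3}. Now deg[3]=0, deg[1]=1.
Step 3: smallest deg-1 vertex = 1, p_3 = 8. Add edge {1,8}. Now deg[1]=0, deg[8]=1.
Step 4: smallest deg-1 vertex = 7, p_4 = 9. Add edge {7,9}. Now deg[7]=0, deg[9]=2.
Step 5: smallest deg-1 vertex = 8, p_5 = 5. Add edge {5,8}. Now deg[8]=0, deg[5]=1.
Step 6: smallest deg-1 vertex = 5, p_6 = 10. Add edge {5,10}. Now deg[5]=0, deg[10]=1.
Step 7: smallest deg-1 vertex = 10, p_7 = 12. Add edge {10,12}. Now deg[10]=0, deg[12]=1.
Step 8: smallest deg-1 vertex = 11, p_8 = 6. Add edge {6,11}. Now deg[11]=0, deg[6]=1.
Step 9: smallest deg-1 vertex = 6, p_9 = 9. Add edge {6,9}. Now deg[6]=0, deg[9]=1.
Step 10: smallest deg-1 vertex = 9, p_10 = 4. Add edge {4,9}. Now deg[9]=0, deg[4]=1.
Final: two remaining deg-1 vertices are 4, 12. Add edge {4,12}.

Answer: 2 11
1 3
1 8
7 9
5 8
5 10
10 12
6 11
6 9
4 9
4 12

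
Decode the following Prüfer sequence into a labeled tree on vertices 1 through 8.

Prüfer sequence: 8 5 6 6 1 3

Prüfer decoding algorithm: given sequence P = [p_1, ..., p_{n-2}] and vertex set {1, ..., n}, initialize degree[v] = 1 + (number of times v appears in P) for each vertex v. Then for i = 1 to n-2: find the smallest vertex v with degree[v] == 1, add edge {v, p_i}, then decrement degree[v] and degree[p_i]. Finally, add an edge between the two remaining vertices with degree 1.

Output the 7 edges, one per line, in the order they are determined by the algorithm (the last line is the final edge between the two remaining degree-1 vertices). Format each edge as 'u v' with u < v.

Answer: 2 8
4 5
5 6
6 7
1 6
1 3
3 8

Derivation:
Initial degrees: {1:2, 2:1, 3:2, 4:1, 5:2, 6:3, 7:1, 8:2}
Step 1: smallest deg-1 vertex = 2, p_1 = 8. Add edge {2,8}. Now deg[2]=0, deg[8]=1.
Step 2: smallest deg-1 vertex = 4, p_2 = 5. Add edge {4,5}. Now deg[4]=0, deg[5]=1.
Step 3: smallest deg-1 vertex = 5, p_3 = 6. Add edge {5,6}. Now deg[5]=0, deg[6]=2.
Step 4: smallest deg-1 vertex = 7, p_4 = 6. Add edge {6,7}. Now deg[7]=0, deg[6]=1.
Step 5: smallest deg-1 vertex = 6, p_5 = 1. Add edge {1,6}. Now deg[6]=0, deg[1]=1.
Step 6: smallest deg-1 vertex = 1, p_6 = 3. Add edge {1,3}. Now deg[1]=0, deg[3]=1.
Final: two remaining deg-1 vertices are 3, 8. Add edge {3,8}.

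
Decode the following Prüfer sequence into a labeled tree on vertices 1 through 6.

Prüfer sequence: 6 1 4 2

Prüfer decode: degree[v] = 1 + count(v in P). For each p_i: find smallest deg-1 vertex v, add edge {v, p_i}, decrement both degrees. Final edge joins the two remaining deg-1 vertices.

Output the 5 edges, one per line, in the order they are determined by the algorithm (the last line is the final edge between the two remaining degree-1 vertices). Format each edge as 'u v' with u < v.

Answer: 3 6
1 5
1 4
2 4
2 6

Derivation:
Initial degrees: {1:2, 2:2, 3:1, 4:2, 5:1, 6:2}
Step 1: smallest deg-1 vertex = 3, p_1 = 6. Add edge {3,6}. Now deg[3]=0, deg[6]=1.
Step 2: smallest deg-1 vertex = 5, p_2 = 1. Add edge {1,5}. Now deg[5]=0, deg[1]=1.
Step 3: smallest deg-1 vertex = 1, p_3 = 4. Add edge {1,4}. Now deg[1]=0, deg[4]=1.
Step 4: smallest deg-1 vertex = 4, p_4 = 2. Add edge {2,4}. Now deg[4]=0, deg[2]=1.
Final: two remaining deg-1 vertices are 2, 6. Add edge {2,6}.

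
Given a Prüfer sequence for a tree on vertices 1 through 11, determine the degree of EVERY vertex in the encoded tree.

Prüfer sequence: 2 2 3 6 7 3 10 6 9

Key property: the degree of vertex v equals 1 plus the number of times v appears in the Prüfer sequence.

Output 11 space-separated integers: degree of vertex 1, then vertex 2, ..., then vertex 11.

p_1 = 2: count[2] becomes 1
p_2 = 2: count[2] becomes 2
p_3 = 3: count[3] becomes 1
p_4 = 6: count[6] becomes 1
p_5 = 7: count[7] becomes 1
p_6 = 3: count[3] becomes 2
p_7 = 10: count[10] becomes 1
p_8 = 6: count[6] becomes 2
p_9 = 9: count[9] becomes 1
Degrees (1 + count): deg[1]=1+0=1, deg[2]=1+2=3, deg[3]=1+2=3, deg[4]=1+0=1, deg[5]=1+0=1, deg[6]=1+2=3, deg[7]=1+1=2, deg[8]=1+0=1, deg[9]=1+1=2, deg[10]=1+1=2, deg[11]=1+0=1

Answer: 1 3 3 1 1 3 2 1 2 2 1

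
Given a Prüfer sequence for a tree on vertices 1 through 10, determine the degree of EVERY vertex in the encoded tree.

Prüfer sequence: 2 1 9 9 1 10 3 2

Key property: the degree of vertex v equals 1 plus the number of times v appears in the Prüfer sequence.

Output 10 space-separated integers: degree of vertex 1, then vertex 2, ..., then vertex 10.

p_1 = 2: count[2] becomes 1
p_2 = 1: count[1] becomes 1
p_3 = 9: count[9] becomes 1
p_4 = 9: count[9] becomes 2
p_5 = 1: count[1] becomes 2
p_6 = 10: count[10] becomes 1
p_7 = 3: count[3] becomes 1
p_8 = 2: count[2] becomes 2
Degrees (1 + count): deg[1]=1+2=3, deg[2]=1+2=3, deg[3]=1+1=2, deg[4]=1+0=1, deg[5]=1+0=1, deg[6]=1+0=1, deg[7]=1+0=1, deg[8]=1+0=1, deg[9]=1+2=3, deg[10]=1+1=2

Answer: 3 3 2 1 1 1 1 1 3 2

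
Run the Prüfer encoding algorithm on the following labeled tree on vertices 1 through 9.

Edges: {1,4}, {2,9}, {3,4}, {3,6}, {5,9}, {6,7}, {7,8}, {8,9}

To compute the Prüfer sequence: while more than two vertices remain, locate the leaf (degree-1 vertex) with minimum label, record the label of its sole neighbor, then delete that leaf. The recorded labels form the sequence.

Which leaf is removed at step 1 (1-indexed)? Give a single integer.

Step 1: current leaves = {1,2,5}. Remove leaf 1 (neighbor: 4).

Answer: 1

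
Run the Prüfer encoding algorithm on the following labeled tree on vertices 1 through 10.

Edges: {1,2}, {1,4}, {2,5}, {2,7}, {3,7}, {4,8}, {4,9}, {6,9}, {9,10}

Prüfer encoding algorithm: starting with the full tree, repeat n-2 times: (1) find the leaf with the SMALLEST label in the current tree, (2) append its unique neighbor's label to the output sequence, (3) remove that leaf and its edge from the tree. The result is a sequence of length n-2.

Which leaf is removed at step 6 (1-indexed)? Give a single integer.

Step 1: current leaves = {3,5,6,8,10}. Remove leaf 3 (neighbor: 7).
Step 2: current leaves = {5,6,7,8,10}. Remove leaf 5 (neighbor: 2).
Step 3: current leaves = {6,7,8,10}. Remove leaf 6 (neighbor: 9).
Step 4: current leaves = {7,8,10}. Remove leaf 7 (neighbor: 2).
Step 5: current leaves = {2,8,10}. Remove leaf 2 (neighbor: 1).
Step 6: current leaves = {1,8,10}. Remove leaf 1 (neighbor: 4).

Answer: 1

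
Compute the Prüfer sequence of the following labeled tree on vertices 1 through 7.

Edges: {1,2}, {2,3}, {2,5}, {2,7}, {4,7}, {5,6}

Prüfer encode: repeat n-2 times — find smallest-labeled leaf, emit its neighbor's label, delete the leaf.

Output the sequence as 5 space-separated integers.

Step 1: leaves = {1,3,4,6}. Remove smallest leaf 1, emit neighbor 2.
Step 2: leaves = {3,4,6}. Remove smallest leaf 3, emit neighbor 2.
Step 3: leaves = {4,6}. Remove smallest leaf 4, emit neighbor 7.
Step 4: leaves = {6,7}. Remove smallest leaf 6, emit neighbor 5.
Step 5: leaves = {5,7}. Remove smallest leaf 5, emit neighbor 2.
Done: 2 vertices remain (2, 7). Sequence = [2 2 7 5 2]

Answer: 2 2 7 5 2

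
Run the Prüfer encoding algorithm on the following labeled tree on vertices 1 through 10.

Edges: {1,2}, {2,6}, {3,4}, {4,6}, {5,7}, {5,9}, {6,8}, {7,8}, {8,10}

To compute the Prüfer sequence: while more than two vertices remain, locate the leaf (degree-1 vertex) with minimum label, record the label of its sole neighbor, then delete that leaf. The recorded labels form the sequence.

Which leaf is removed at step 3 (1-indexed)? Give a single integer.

Step 1: current leaves = {1,3,9,10}. Remove leaf 1 (neighbor: 2).
Step 2: current leaves = {2,3,9,10}. Remove leaf 2 (neighbor: 6).
Step 3: current leaves = {3,9,10}. Remove leaf 3 (neighbor: 4).

Answer: 3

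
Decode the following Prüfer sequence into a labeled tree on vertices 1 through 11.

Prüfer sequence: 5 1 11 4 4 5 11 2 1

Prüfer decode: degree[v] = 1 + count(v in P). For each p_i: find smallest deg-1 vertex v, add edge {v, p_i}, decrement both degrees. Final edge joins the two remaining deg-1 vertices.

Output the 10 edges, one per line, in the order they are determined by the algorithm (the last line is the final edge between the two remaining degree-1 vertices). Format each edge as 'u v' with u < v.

Initial degrees: {1:3, 2:2, 3:1, 4:3, 5:3, 6:1, 7:1, 8:1, 9:1, 10:1, 11:3}
Step 1: smallest deg-1 vertex = 3, p_1 = 5. Add edge {3,5}. Now deg[3]=0, deg[5]=2.
Step 2: smallest deg-1 vertex = 6, p_2 = 1. Add edge {1,6}. Now deg[6]=0, deg[1]=2.
Step 3: smallest deg-1 vertex = 7, p_3 = 11. Add edge {7,11}. Now deg[7]=0, deg[11]=2.
Step 4: smallest deg-1 vertex = 8, p_4 = 4. Add edge {4,8}. Now deg[8]=0, deg[4]=2.
Step 5: smallest deg-1 vertex = 9, p_5 = 4. Add edge {4,9}. Now deg[9]=0, deg[4]=1.
Step 6: smallest deg-1 vertex = 4, p_6 = 5. Add edge {4,5}. Now deg[4]=0, deg[5]=1.
Step 7: smallest deg-1 vertex = 5, p_7 = 11. Add edge {5,11}. Now deg[5]=0, deg[11]=1.
Step 8: smallest deg-1 vertex = 10, p_8 = 2. Add edge {2,10}. Now deg[10]=0, deg[2]=1.
Step 9: smallest deg-1 vertex = 2, p_9 = 1. Add edge {1,2}. Now deg[2]=0, deg[1]=1.
Final: two remaining deg-1 vertices are 1, 11. Add edge {1,11}.

Answer: 3 5
1 6
7 11
4 8
4 9
4 5
5 11
2 10
1 2
1 11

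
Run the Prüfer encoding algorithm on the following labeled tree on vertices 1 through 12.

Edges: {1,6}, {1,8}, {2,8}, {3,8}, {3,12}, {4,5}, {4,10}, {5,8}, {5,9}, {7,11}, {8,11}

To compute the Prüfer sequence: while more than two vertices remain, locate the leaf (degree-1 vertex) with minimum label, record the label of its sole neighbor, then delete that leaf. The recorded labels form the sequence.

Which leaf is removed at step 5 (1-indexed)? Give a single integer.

Answer: 9

Derivation:
Step 1: current leaves = {2,6,7,9,10,12}. Remove leaf 2 (neighbor: 8).
Step 2: current leaves = {6,7,9,10,12}. Remove leaf 6 (neighbor: 1).
Step 3: current leaves = {1,7,9,10,12}. Remove leaf 1 (neighbor: 8).
Step 4: current leaves = {7,9,10,12}. Remove leaf 7 (neighbor: 11).
Step 5: current leaves = {9,10,11,12}. Remove leaf 9 (neighbor: 5).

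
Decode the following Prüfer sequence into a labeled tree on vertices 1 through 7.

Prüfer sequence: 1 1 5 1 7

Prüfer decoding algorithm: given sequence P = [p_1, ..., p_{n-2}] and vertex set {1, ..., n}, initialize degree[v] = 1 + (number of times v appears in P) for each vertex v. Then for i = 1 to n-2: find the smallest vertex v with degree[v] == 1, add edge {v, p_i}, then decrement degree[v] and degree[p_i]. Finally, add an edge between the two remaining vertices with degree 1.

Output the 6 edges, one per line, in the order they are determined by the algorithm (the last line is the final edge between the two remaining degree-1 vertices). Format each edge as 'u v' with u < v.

Initial degrees: {1:4, 2:1, 3:1, 4:1, 5:2, 6:1, 7:2}
Step 1: smallest deg-1 vertex = 2, p_1 = 1. Add edge {1,2}. Now deg[2]=0, deg[1]=3.
Step 2: smallest deg-1 vertex = 3, p_2 = 1. Add edge {1,3}. Now deg[3]=0, deg[1]=2.
Step 3: smallest deg-1 vertex = 4, p_3 = 5. Add edge {4,5}. Now deg[4]=0, deg[5]=1.
Step 4: smallest deg-1 vertex = 5, p_4 = 1. Add edge {1,5}. Now deg[5]=0, deg[1]=1.
Step 5: smallest deg-1 vertex = 1, p_5 = 7. Add edge {1,7}. Now deg[1]=0, deg[7]=1.
Final: two remaining deg-1 vertices are 6, 7. Add edge {6,7}.

Answer: 1 2
1 3
4 5
1 5
1 7
6 7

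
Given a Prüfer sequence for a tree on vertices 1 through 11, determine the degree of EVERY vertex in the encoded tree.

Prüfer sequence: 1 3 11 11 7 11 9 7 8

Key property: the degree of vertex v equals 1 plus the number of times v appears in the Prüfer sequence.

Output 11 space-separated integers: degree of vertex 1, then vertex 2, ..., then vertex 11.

Answer: 2 1 2 1 1 1 3 2 2 1 4

Derivation:
p_1 = 1: count[1] becomes 1
p_2 = 3: count[3] becomes 1
p_3 = 11: count[11] becomes 1
p_4 = 11: count[11] becomes 2
p_5 = 7: count[7] becomes 1
p_6 = 11: count[11] becomes 3
p_7 = 9: count[9] becomes 1
p_8 = 7: count[7] becomes 2
p_9 = 8: count[8] becomes 1
Degrees (1 + count): deg[1]=1+1=2, deg[2]=1+0=1, deg[3]=1+1=2, deg[4]=1+0=1, deg[5]=1+0=1, deg[6]=1+0=1, deg[7]=1+2=3, deg[8]=1+1=2, deg[9]=1+1=2, deg[10]=1+0=1, deg[11]=1+3=4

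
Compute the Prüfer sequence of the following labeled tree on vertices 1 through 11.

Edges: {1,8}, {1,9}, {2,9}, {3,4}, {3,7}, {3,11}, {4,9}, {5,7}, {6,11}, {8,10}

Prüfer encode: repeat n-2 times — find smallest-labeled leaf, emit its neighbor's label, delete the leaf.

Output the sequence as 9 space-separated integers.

Step 1: leaves = {2,5,6,10}. Remove smallest leaf 2, emit neighbor 9.
Step 2: leaves = {5,6,10}. Remove smallest leaf 5, emit neighbor 7.
Step 3: leaves = {6,7,10}. Remove smallest leaf 6, emit neighbor 11.
Step 4: leaves = {7,10,11}. Remove smallest leaf 7, emit neighbor 3.
Step 5: leaves = {10,11}. Remove smallest leaf 10, emit neighbor 8.
Step 6: leaves = {8,11}. Remove smallest leaf 8, emit neighbor 1.
Step 7: leaves = {1,11}. Remove smallest leaf 1, emit neighbor 9.
Step 8: leaves = {9,11}. Remove smallest leaf 9, emit neighbor 4.
Step 9: leaves = {4,11}. Remove smallest leaf 4, emit neighbor 3.
Done: 2 vertices remain (3, 11). Sequence = [9 7 11 3 8 1 9 4 3]

Answer: 9 7 11 3 8 1 9 4 3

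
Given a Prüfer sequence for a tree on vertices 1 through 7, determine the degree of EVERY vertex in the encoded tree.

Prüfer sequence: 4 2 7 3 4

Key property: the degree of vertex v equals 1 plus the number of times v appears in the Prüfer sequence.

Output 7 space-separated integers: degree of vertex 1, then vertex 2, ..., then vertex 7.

Answer: 1 2 2 3 1 1 2

Derivation:
p_1 = 4: count[4] becomes 1
p_2 = 2: count[2] becomes 1
p_3 = 7: count[7] becomes 1
p_4 = 3: count[3] becomes 1
p_5 = 4: count[4] becomes 2
Degrees (1 + count): deg[1]=1+0=1, deg[2]=1+1=2, deg[3]=1+1=2, deg[4]=1+2=3, deg[5]=1+0=1, deg[6]=1+0=1, deg[7]=1+1=2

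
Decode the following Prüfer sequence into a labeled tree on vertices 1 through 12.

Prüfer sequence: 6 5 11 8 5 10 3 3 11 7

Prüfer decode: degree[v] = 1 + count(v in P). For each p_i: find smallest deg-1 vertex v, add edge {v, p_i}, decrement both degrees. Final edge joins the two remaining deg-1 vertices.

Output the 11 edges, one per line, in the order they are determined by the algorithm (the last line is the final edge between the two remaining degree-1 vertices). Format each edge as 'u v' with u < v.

Answer: 1 6
2 5
4 11
6 8
5 8
5 10
3 9
3 10
3 11
7 11
7 12

Derivation:
Initial degrees: {1:1, 2:1, 3:3, 4:1, 5:3, 6:2, 7:2, 8:2, 9:1, 10:2, 11:3, 12:1}
Step 1: smallest deg-1 vertex = 1, p_1 = 6. Add edge {1,6}. Now deg[1]=0, deg[6]=1.
Step 2: smallest deg-1 vertex = 2, p_2 = 5. Add edge {2,5}. Now deg[2]=0, deg[5]=2.
Step 3: smallest deg-1 vertex = 4, p_3 = 11. Add edge {4,11}. Now deg[4]=0, deg[11]=2.
Step 4: smallest deg-1 vertex = 6, p_4 = 8. Add edge {6,8}. Now deg[6]=0, deg[8]=1.
Step 5: smallest deg-1 vertex = 8, p_5 = 5. Add edge {5,8}. Now deg[8]=0, deg[5]=1.
Step 6: smallest deg-1 vertex = 5, p_6 = 10. Add edge {5,10}. Now deg[5]=0, deg[10]=1.
Step 7: smallest deg-1 vertex = 9, p_7 = 3. Add edge {3,9}. Now deg[9]=0, deg[3]=2.
Step 8: smallest deg-1 vertex = 10, p_8 = 3. Add edge {3,10}. Now deg[10]=0, deg[3]=1.
Step 9: smallest deg-1 vertex = 3, p_9 = 11. Add edge {3,11}. Now deg[3]=0, deg[11]=1.
Step 10: smallest deg-1 vertex = 11, p_10 = 7. Add edge {7,11}. Now deg[11]=0, deg[7]=1.
Final: two remaining deg-1 vertices are 7, 12. Add edge {7,12}.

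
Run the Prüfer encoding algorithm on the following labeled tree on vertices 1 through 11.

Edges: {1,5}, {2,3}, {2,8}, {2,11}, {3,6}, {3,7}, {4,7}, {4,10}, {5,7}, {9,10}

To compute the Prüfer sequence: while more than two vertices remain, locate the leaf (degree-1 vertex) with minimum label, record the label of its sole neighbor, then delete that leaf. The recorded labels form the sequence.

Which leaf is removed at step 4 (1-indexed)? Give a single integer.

Step 1: current leaves = {1,6,8,9,11}. Remove leaf 1 (neighbor: 5).
Step 2: current leaves = {5,6,8,9,11}. Remove leaf 5 (neighbor: 7).
Step 3: current leaves = {6,8,9,11}. Remove leaf 6 (neighbor: 3).
Step 4: current leaves = {8,9,11}. Remove leaf 8 (neighbor: 2).

Answer: 8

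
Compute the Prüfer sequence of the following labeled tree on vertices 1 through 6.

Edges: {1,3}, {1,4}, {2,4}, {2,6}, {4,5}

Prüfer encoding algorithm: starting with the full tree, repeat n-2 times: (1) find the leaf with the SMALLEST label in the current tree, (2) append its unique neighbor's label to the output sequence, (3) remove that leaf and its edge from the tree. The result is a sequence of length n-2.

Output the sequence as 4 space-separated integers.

Answer: 1 4 4 2

Derivation:
Step 1: leaves = {3,5,6}. Remove smallest leaf 3, emit neighbor 1.
Step 2: leaves = {1,5,6}. Remove smallest leaf 1, emit neighbor 4.
Step 3: leaves = {5,6}. Remove smallest leaf 5, emit neighbor 4.
Step 4: leaves = {4,6}. Remove smallest leaf 4, emit neighbor 2.
Done: 2 vertices remain (2, 6). Sequence = [1 4 4 2]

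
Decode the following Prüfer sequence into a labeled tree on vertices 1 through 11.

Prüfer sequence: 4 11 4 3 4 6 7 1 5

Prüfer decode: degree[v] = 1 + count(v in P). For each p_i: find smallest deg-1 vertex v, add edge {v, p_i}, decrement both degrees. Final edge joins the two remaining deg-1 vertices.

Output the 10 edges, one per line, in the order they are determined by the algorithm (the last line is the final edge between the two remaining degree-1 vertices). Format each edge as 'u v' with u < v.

Answer: 2 4
8 11
4 9
3 10
3 4
4 6
6 7
1 7
1 5
5 11

Derivation:
Initial degrees: {1:2, 2:1, 3:2, 4:4, 5:2, 6:2, 7:2, 8:1, 9:1, 10:1, 11:2}
Step 1: smallest deg-1 vertex = 2, p_1 = 4. Add edge {2,4}. Now deg[2]=0, deg[4]=3.
Step 2: smallest deg-1 vertex = 8, p_2 = 11. Add edge {8,11}. Now deg[8]=0, deg[11]=1.
Step 3: smallest deg-1 vertex = 9, p_3 = 4. Add edge {4,9}. Now deg[9]=0, deg[4]=2.
Step 4: smallest deg-1 vertex = 10, p_4 = 3. Add edge {3,10}. Now deg[10]=0, deg[3]=1.
Step 5: smallest deg-1 vertex = 3, p_5 = 4. Add edge {3,4}. Now deg[3]=0, deg[4]=1.
Step 6: smallest deg-1 vertex = 4, p_6 = 6. Add edge {4,6}. Now deg[4]=0, deg[6]=1.
Step 7: smallest deg-1 vertex = 6, p_7 = 7. Add edge {6,7}. Now deg[6]=0, deg[7]=1.
Step 8: smallest deg-1 vertex = 7, p_8 = 1. Add edge {1,7}. Now deg[7]=0, deg[1]=1.
Step 9: smallest deg-1 vertex = 1, p_9 = 5. Add edge {1,5}. Now deg[1]=0, deg[5]=1.
Final: two remaining deg-1 vertices are 5, 11. Add edge {5,11}.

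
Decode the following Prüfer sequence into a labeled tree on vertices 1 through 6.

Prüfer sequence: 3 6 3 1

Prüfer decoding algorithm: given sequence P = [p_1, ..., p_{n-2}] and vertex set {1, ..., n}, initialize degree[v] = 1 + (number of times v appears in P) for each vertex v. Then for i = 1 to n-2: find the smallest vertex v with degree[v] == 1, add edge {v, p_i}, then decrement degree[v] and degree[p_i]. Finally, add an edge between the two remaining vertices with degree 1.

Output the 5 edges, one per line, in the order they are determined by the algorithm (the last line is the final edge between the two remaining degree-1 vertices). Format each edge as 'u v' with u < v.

Initial degrees: {1:2, 2:1, 3:3, 4:1, 5:1, 6:2}
Step 1: smallest deg-1 vertex = 2, p_1 = 3. Add edge {2,3}. Now deg[2]=0, deg[3]=2.
Step 2: smallest deg-1 vertex = 4, p_2 = 6. Add edge {4,6}. Now deg[4]=0, deg[6]=1.
Step 3: smallest deg-1 vertex = 5, p_3 = 3. Add edge {3,5}. Now deg[5]=0, deg[3]=1.
Step 4: smallest deg-1 vertex = 3, p_4 = 1. Add edge {1,3}. Now deg[3]=0, deg[1]=1.
Final: two remaining deg-1 vertices are 1, 6. Add edge {1,6}.

Answer: 2 3
4 6
3 5
1 3
1 6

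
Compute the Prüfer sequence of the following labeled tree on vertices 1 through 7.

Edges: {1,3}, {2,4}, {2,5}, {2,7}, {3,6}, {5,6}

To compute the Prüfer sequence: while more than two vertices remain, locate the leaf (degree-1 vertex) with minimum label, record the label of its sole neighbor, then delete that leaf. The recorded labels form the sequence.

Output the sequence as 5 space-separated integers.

Step 1: leaves = {1,4,7}. Remove smallest leaf 1, emit neighbor 3.
Step 2: leaves = {3,4,7}. Remove smallest leaf 3, emit neighbor 6.
Step 3: leaves = {4,6,7}. Remove smallest leaf 4, emit neighbor 2.
Step 4: leaves = {6,7}. Remove smallest leaf 6, emit neighbor 5.
Step 5: leaves = {5,7}. Remove smallest leaf 5, emit neighbor 2.
Done: 2 vertices remain (2, 7). Sequence = [3 6 2 5 2]

Answer: 3 6 2 5 2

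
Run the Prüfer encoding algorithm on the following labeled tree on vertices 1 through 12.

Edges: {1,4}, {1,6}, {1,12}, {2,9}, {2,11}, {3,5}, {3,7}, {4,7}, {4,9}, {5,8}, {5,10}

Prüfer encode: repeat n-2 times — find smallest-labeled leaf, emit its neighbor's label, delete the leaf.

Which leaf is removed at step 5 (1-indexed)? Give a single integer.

Answer: 3

Derivation:
Step 1: current leaves = {6,8,10,11,12}. Remove leaf 6 (neighbor: 1).
Step 2: current leaves = {8,10,11,12}. Remove leaf 8 (neighbor: 5).
Step 3: current leaves = {10,11,12}. Remove leaf 10 (neighbor: 5).
Step 4: current leaves = {5,11,12}. Remove leaf 5 (neighbor: 3).
Step 5: current leaves = {3,11,12}. Remove leaf 3 (neighbor: 7).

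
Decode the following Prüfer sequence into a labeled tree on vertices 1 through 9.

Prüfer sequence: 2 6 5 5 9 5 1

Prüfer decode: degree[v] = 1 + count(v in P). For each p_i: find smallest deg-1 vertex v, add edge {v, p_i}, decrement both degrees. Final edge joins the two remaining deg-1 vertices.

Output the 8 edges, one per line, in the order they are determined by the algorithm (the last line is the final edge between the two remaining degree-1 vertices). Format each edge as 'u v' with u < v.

Initial degrees: {1:2, 2:2, 3:1, 4:1, 5:4, 6:2, 7:1, 8:1, 9:2}
Step 1: smallest deg-1 vertex = 3, p_1 = 2. Add edge {2,3}. Now deg[3]=0, deg[2]=1.
Step 2: smallest deg-1 vertex = 2, p_2 = 6. Add edge {2,6}. Now deg[2]=0, deg[6]=1.
Step 3: smallest deg-1 vertex = 4, p_3 = 5. Add edge {4,5}. Now deg[4]=0, deg[5]=3.
Step 4: smallest deg-1 vertex = 6, p_4 = 5. Add edge {5,6}. Now deg[6]=0, deg[5]=2.
Step 5: smallest deg-1 vertex = 7, p_5 = 9. Add edge {7,9}. Now deg[7]=0, deg[9]=1.
Step 6: smallest deg-1 vertex = 8, p_6 = 5. Add edge {5,8}. Now deg[8]=0, deg[5]=1.
Step 7: smallest deg-1 vertex = 5, p_7 = 1. Add edge {1,5}. Now deg[5]=0, deg[1]=1.
Final: two remaining deg-1 vertices are 1, 9. Add edge {1,9}.

Answer: 2 3
2 6
4 5
5 6
7 9
5 8
1 5
1 9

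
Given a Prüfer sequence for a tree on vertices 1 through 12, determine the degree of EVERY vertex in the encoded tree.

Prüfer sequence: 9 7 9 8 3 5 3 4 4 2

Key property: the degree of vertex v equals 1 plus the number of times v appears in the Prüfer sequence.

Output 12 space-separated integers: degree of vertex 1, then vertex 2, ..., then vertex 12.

Answer: 1 2 3 3 2 1 2 2 3 1 1 1

Derivation:
p_1 = 9: count[9] becomes 1
p_2 = 7: count[7] becomes 1
p_3 = 9: count[9] becomes 2
p_4 = 8: count[8] becomes 1
p_5 = 3: count[3] becomes 1
p_6 = 5: count[5] becomes 1
p_7 = 3: count[3] becomes 2
p_8 = 4: count[4] becomes 1
p_9 = 4: count[4] becomes 2
p_10 = 2: count[2] becomes 1
Degrees (1 + count): deg[1]=1+0=1, deg[2]=1+1=2, deg[3]=1+2=3, deg[4]=1+2=3, deg[5]=1+1=2, deg[6]=1+0=1, deg[7]=1+1=2, deg[8]=1+1=2, deg[9]=1+2=3, deg[10]=1+0=1, deg[11]=1+0=1, deg[12]=1+0=1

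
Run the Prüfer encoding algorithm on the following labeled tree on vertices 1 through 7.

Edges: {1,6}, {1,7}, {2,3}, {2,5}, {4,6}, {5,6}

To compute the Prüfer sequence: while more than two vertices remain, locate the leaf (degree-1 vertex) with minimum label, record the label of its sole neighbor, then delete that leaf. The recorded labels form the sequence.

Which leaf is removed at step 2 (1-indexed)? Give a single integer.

Answer: 2

Derivation:
Step 1: current leaves = {3,4,7}. Remove leaf 3 (neighbor: 2).
Step 2: current leaves = {2,4,7}. Remove leaf 2 (neighbor: 5).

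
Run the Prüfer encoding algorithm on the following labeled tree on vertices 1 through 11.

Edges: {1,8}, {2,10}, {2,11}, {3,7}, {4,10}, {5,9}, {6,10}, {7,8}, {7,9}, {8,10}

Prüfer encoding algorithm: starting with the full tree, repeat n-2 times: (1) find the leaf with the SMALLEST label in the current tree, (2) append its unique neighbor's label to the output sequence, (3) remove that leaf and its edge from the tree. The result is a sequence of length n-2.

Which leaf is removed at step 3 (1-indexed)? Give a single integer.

Answer: 4

Derivation:
Step 1: current leaves = {1,3,4,5,6,11}. Remove leaf 1 (neighbor: 8).
Step 2: current leaves = {3,4,5,6,11}. Remove leaf 3 (neighbor: 7).
Step 3: current leaves = {4,5,6,11}. Remove leaf 4 (neighbor: 10).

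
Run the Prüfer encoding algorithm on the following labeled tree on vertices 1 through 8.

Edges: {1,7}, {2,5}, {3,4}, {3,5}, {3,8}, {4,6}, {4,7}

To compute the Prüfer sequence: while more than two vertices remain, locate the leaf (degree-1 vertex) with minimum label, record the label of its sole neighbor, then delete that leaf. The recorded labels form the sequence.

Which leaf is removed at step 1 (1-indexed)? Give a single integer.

Answer: 1

Derivation:
Step 1: current leaves = {1,2,6,8}. Remove leaf 1 (neighbor: 7).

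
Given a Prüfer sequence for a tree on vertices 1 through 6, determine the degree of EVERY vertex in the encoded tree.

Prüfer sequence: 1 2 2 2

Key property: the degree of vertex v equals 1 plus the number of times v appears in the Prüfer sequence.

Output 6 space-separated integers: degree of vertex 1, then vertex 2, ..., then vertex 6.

Answer: 2 4 1 1 1 1

Derivation:
p_1 = 1: count[1] becomes 1
p_2 = 2: count[2] becomes 1
p_3 = 2: count[2] becomes 2
p_4 = 2: count[2] becomes 3
Degrees (1 + count): deg[1]=1+1=2, deg[2]=1+3=4, deg[3]=1+0=1, deg[4]=1+0=1, deg[5]=1+0=1, deg[6]=1+0=1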